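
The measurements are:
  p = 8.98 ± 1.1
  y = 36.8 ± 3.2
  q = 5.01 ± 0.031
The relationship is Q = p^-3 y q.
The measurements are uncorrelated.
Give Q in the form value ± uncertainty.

For a monomial Q ∝ p^-3, y, q, fractional errors add in quadrature:
  (-3·δp/p)² = (-3×0.122)² = 0.135;  (1·δy/y)² = (1×0.0870)² = 0.00756;  (1·δq/q)² = (1×0.00619)² = 3.83e-05
δQ/Q = √(0.143) = 0.378
Q = 0.255, so δQ = 0.378 × 0.255 = 0.0962.

0.255 ± 0.0962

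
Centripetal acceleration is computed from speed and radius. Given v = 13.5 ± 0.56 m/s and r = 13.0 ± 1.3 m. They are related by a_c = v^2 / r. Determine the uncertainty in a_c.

1.82 m/s^2

Since a_c is a product/quotient, work with relative uncertainties:
  (2·δv/v)² = (2×0.0415)² = 0.00688;  (-1·δr/r)² = (-1×0.100)² = 0.0100
δa_c/a_c = √(0.0169) = 0.130
a_c = 14.0 m/s^2, so δa_c = 0.130 × 14.0 = 1.82 m/s^2.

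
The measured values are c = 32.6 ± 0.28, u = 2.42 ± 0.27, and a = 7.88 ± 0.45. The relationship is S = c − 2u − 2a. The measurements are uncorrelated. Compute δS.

Absolute uncertainties add in quadrature for a linear combination:
  (δc)² = 0.0784;  (2·δu)² = 0.292;  (2·δa)² = 0.810
δS = √(1.18) = 1.09

1.09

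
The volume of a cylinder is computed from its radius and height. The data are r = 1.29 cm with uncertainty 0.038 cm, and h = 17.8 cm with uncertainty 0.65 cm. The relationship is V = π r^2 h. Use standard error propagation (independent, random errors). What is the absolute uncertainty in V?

Each factor contributes (exponent × relative error)² to (δV/V)²:
  (2·δr/r)² = (2×0.0295)² = 0.00347;  (1·δh/h)² = (1×0.0365)² = 0.00133
δV/V = √(0.00480) = 0.0693
V = 93.1 cm^3, so δV = 0.0693 × 93.1 = 6.45 cm^3.

6.45 cm^3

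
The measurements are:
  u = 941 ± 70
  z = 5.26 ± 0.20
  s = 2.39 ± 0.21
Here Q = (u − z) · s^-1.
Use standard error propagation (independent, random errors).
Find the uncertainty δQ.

45.2

Let w = u − z = 936. δw = √(δu² + δz²) = √(4900 + 0.0400) = 70.0, so δw/w = 0.0748.
Q is then a monomial in w, s:
δQ/Q = √((δw/w)² + (-1·δs/s)²) = √(0.00560 + 0.00772) = 0.115
Q = 392, so δQ = 0.115 × 392 = 45.2.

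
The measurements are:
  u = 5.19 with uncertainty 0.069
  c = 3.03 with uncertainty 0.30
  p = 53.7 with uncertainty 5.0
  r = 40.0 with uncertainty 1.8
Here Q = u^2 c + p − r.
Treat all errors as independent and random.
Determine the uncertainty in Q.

Let w = u^2·c = 81.6. δw/w = √((2·δu/u)² + (1·δc/c)²) = √(0.000707 + 0.00980) = 0.103, so δw = 8.37.
Q = w + p − r: δQ = √(δw² + δp² + δr²) = √(70.0 + 25.0 + 3.24) = 9.91

9.91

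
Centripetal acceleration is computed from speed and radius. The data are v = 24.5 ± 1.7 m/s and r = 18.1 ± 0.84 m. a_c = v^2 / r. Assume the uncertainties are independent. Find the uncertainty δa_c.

Relative error in a monomial: (δa_c/a_c)² = Σ (nᵢ · δxᵢ/xᵢ)².
  (2·δv/v)² = (2×0.0694)² = 0.0193;  (-1·δr/r)² = (-1×0.0464)² = 0.00215
δa_c/a_c = √(0.0214) = 0.146
a_c = 33.2 m/s^2, so δa_c = 0.146 × 33.2 = 4.85 m/s^2.

4.85 m/s^2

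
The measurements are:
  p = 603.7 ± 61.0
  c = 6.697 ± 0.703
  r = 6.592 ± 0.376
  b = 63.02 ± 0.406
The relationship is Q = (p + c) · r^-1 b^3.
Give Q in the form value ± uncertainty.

(2.318 ± 0.270) × 10^7

Let u = p + c = 610.4. δu = √(δp² + δc²) = √(3720 + 0.494) = 61.0, so δu/u = 0.0999.
Q is then a monomial in u, r, b:
δQ/Q = √((δu/u)² + (-1·δr/r)² + (3·δb/b)²) = √(0.00999 + 0.00325 + 0.000374) = 0.117
Q = 2.318e+07, so δQ = 0.117 × 2.318e+07 = 2.7e+06.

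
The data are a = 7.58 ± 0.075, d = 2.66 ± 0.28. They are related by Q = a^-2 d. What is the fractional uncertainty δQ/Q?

Each factor contributes (exponent × relative error)² to (δQ/Q)²:
  (-2·δa/a)² = (-2×0.00989)² = 0.000392;  (1·δd/d)² = (1×0.105)² = 0.0111
δQ/Q = √(0.0115) = 0.107

0.107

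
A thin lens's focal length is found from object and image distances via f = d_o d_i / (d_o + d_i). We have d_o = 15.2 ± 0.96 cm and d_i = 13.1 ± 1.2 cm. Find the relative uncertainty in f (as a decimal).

0.0572

∂f/∂d_o = (d_i/(d_o+d_i))² = 0.214;  ∂f/∂d_i = (d_o/(d_o+d_i))² = 0.288
δf = √((∂f/∂d_o · δd_o)² + (∂f/∂d_i · δd_i)²) = √(0.0423 + 0.120) = 0.403 cm
f = 7.04 cm, so δf/f = 0.403/7.04 = 0.0572.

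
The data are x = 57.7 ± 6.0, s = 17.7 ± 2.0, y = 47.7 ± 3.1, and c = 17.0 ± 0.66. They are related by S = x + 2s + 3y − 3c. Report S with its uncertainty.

185 ± 11.9

S is a linear combination, so absolute uncertainties add in quadrature:
  (δx)² = 36.0;  (2·δs)² = 16.0;  (3·δy)² = 86.5;  (3·δc)² = 3.92
δS = √(142) = 11.9
S = 185.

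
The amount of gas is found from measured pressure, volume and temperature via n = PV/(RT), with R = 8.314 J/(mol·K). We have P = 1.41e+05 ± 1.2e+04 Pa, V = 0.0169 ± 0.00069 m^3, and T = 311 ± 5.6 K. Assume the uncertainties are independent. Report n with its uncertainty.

Products/powers → add relative errors in quadrature, weighted by exponent:
  (1·δP/P)² = (1×0.0851)² = 0.00724;  (1·δV/V)² = (1×0.0408)² = 0.00167;  (-1·δT/T)² = (-1×0.0180)² = 0.000324
δn/n = √(0.00923) = 0.0961
n = 0.922 mol, so δn = 0.0961 × 0.922 = 0.0886 mol.

0.922 ± 0.0886 mol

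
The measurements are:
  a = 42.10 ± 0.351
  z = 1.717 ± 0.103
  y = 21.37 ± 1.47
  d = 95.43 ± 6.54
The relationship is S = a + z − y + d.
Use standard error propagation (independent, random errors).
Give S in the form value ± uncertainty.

117.9 ± 6.71

S is a linear combination, so absolute uncertainties add in quadrature:
  (δa)² = 0.123;  (δz)² = 0.0106;  (δy)² = 2.16;  (δd)² = 42.8
δS = √(45.1) = 6.71
S = 117.9.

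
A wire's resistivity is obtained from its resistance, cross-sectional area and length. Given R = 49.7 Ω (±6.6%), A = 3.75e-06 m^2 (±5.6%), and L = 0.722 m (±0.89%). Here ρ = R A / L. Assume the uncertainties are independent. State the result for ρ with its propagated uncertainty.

Each factor contributes (exponent × relative error)² to (δρ/ρ)²:
  (1·δR/R)² = (1×0.0660)² = 0.00436;  (1·δA/A)² = (1×0.0560)² = 0.00314;  (-1·δL/L)² = (-1×0.00890)² = 7.92e-05
δρ/ρ = √(0.00757) = 0.0870
ρ = 0.000258 Ω·m, so δρ = 0.0870 × 0.000258 = 2.25e-05 Ω·m.

(2.58 ± 0.225) × 10^-4 Ω·m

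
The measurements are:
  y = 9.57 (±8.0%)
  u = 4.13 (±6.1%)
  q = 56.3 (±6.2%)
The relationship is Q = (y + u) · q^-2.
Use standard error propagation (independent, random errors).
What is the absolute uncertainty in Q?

Let w = y + u = 13.7. δw = √(δy² + δu²) = √(0.586 + 0.0635) = 0.806, so δw/w = 0.0588.
Q is then a monomial in w, q:
δQ/Q = √((δw/w)² + (-2·δq/q)²) = √(0.00346 + 0.0154) = 0.137
Q = 0.00432, so δQ = 0.137 × 0.00432 = 0.000593.

0.000593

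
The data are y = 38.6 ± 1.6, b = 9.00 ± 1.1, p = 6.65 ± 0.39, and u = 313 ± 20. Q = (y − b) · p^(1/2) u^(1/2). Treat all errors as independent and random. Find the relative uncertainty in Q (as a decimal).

Let w = y − b = 29.6. δw = √(δy² + δb²) = √(2.56 + 1.21) = 1.94, so δw/w = 0.0656.
Q is then a monomial in w, p, u:
δQ/Q = √((δw/w)² + (½·δp/p)² + (½·δu/u)²) = √(0.00430 + 0.000860 + 0.00102) = 0.0786

0.0786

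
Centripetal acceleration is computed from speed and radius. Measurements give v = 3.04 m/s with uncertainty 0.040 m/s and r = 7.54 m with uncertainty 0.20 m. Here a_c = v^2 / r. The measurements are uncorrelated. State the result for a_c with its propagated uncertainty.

Each factor contributes (exponent × relative error)² to (δa_c/a_c)²:
  (2·δv/v)² = (2×0.0132)² = 0.000693;  (-1·δr/r)² = (-1×0.0265)² = 0.000704
δa_c/a_c = √(0.00140) = 0.0374
a_c = 1.23 m/s^2, so δa_c = 0.0374 × 1.23 = 0.0458 m/s^2.

1.23 ± 0.0458 m/s^2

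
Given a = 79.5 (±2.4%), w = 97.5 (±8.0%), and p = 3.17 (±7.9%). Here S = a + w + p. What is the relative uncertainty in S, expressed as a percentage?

4.46%

Absolute uncertainties add in quadrature for a linear combination:
  (δa)² = 3.64;  (δw)² = 60.8;  (δp)² = 0.0627
δS = √(64.5) = 8.03
S = 180, so δS/S = 8.03/180 = 0.0446.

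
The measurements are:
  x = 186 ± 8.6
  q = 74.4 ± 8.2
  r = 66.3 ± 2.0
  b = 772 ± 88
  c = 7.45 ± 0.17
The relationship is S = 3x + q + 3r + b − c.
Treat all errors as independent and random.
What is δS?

92.3

For a sum/difference, combine absolute errors in quadrature:
  (3·δx)² = 666;  (δq)² = 67.2;  (3·δr)² = 36.0;  (δb)² = 7740;  (δc)² = 0.0289
δS = √(8510) = 92.3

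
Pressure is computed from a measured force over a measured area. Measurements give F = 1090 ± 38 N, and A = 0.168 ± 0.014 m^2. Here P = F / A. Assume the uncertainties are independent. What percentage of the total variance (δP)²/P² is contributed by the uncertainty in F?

14.9%

(δP/P)² = (1·δF/F)² + (-1·δA/A)²
  F term: (1×0.0349)² = 0.00122
  A term: (-1×0.0833)² = 0.00694
Total = 0.00816. Share from F = 0.00122/0.00816 = 0.149.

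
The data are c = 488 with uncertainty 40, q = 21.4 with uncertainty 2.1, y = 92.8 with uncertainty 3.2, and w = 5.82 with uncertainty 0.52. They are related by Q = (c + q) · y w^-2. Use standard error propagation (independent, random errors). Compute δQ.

277

Let u = c + q = 509. δu = √(δc² + δq²) = √(1600 + 4.41) = 40.1, so δu/u = 0.0786.
Q is then a monomial in u, y, w:
δQ/Q = √((δu/u)² + (1·δy/y)² + (-2·δw/w)²) = √(0.00618 + 0.00119 + 0.0319) = 0.198
Q = 1400, so δQ = 0.198 × 1400 = 277.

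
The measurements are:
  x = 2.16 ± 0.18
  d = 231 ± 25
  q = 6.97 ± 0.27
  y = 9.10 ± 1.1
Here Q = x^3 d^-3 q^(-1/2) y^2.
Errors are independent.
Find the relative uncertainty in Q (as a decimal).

0.476

Products/powers → add relative errors in quadrature, weighted by exponent:
  (3·δx/x)² = (3×0.0833)² = 0.0625;  (-3·δd/d)² = (-3×0.108)² = 0.105;  (−½·δq/q)² = (-0.5×0.0387)² = 0.000375;  (2·δy/y)² = (2×0.121)² = 0.0584
δQ/Q = √(0.227) = 0.476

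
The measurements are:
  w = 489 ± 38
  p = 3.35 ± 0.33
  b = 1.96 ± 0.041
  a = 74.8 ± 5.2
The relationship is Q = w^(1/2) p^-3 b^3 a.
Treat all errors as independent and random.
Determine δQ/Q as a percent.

31.2%

Relative error in a monomial: (δQ/Q)² = Σ (nᵢ · δxᵢ/xᵢ)².
  (½·δw/w)² = (0.5×0.0777)² = 0.00151;  (-3·δp/p)² = (-3×0.0985)² = 0.0873;  (3·δb/b)² = (3×0.0209)² = 0.00394;  (1·δa/a)² = (1×0.0695)² = 0.00483
δQ/Q = √(0.0976) = 0.312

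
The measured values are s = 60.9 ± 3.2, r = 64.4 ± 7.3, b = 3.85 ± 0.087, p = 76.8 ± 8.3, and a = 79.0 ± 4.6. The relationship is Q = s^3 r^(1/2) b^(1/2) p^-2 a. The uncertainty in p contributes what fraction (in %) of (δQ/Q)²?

(δQ/Q)² = (3·δs/s)² + (½·δr/r)² + (½·δb/b)² + (-2·δp/p)² + (1·δa/a)²
  s term: (3×0.0525)² = 0.0248
  r term: (0.5×0.113)² = 0.00321
  b term: (0.5×0.0226)² = 0.000128
  p term: (-2×0.108)² = 0.0467
  a term: (1×0.0582)² = 0.00339
Total = 0.0783. Share from p = 0.0467/0.0783 = 0.597.

59.7%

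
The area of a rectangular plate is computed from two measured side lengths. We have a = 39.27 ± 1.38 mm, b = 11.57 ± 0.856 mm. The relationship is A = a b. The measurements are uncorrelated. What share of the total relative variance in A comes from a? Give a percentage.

18.4%

(δA/A)² = (1·δa/a)² + (1·δb/b)²
  a term: (1×0.0351)² = 0.00123
  b term: (1×0.0740)² = 0.00547
Total = 0.00671. Share from a = 0.00123/0.00671 = 0.184.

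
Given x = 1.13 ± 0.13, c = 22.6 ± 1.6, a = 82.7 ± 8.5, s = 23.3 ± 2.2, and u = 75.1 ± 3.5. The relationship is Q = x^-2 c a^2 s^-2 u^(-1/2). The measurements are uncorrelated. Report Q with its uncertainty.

Relative error in a monomial: (δQ/Q)² = Σ (nᵢ · δxᵢ/xᵢ)².
  (-2·δx/x)² = (-2×0.115)² = 0.0529;  (1·δc/c)² = (1×0.0708)² = 0.00501;  (2·δa/a)² = (2×0.103)² = 0.0423;  (-2·δs/s)² = (-2×0.0944)² = 0.0357;  (−½·δu/u)² = (-0.5×0.0466)² = 0.000543
δQ/Q = √(0.136) = 0.369
Q = 25.7, so δQ = 0.369 × 25.7 = 9.50.

25.7 ± 9.50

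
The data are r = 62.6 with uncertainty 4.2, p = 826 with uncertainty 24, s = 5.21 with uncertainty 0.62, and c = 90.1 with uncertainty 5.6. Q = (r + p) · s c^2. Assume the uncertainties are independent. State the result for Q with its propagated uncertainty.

(3.76 ± 0.655) × 10^7

Let u = r + p = 889. δu = √(δr² + δp²) = √(17.6 + 576) = 24.4, so δu/u = 0.0274.
Q is then a monomial in u, s, c:
δQ/Q = √((δu/u)² + (1·δs/s)² + (2·δc/c)²) = √(0.000752 + 0.0142 + 0.0155) = 0.174
Q = 3.76e+07, so δQ = 0.174 × 3.76e+07 = 6.55e+06.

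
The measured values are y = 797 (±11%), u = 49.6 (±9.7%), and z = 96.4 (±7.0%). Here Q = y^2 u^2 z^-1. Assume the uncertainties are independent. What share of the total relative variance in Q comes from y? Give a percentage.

53.2%

(δQ/Q)² = (2·δy/y)² + (2·δu/u)² + (-1·δz/z)²
  y term: (2×0.110)² = 0.0484
  u term: (2×0.0970)² = 0.0376
  z term: (-1×0.0700)² = 0.00490
Total = 0.0909. Share from y = 0.0484/0.0909 = 0.532.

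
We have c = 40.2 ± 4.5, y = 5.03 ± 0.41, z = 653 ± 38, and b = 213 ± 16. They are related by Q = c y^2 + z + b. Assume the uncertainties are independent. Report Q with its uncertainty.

1880 ± 205

Let p = c·y^2 = 1020. δp/p = √((1·δc/c)² + (2·δy/y)²) = √(0.0125 + 0.0266) = 0.198, so δp = 201.
Q = p + z + b: δQ = √(δp² + δz² + δb²) = √(40500 + 1440 + 256) = 205
Q = 1880.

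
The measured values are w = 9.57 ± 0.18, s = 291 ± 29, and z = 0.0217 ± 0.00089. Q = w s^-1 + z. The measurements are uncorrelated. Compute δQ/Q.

0.0632

Let p = w·s^-1 = 0.0329. δp/p = √((1·δw/w)² + (-1·δs/s)²) = √(0.000354 + 0.00993) = 0.101, so δp = 0.00334.
Q = p + z: δQ = √(δp² + δz²) = √(1.11e-05 + 7.92e-07) = 0.00345
Q = 0.0546, so δQ/Q = 0.00345/0.0546 = 0.0632.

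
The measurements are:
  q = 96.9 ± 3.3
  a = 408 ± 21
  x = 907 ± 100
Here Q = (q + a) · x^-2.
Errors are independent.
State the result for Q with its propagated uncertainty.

Let u = q + a = 505. δu = √(δq² + δa²) = √(10.9 + 441) = 21.3, so δu/u = 0.0421.
Q is then a monomial in u, x:
δQ/Q = √((δu/u)² + (-2·δx/x)²) = √(0.00177 + 0.0486) = 0.224
Q = 0.000614, so δQ = 0.224 × 0.000614 = 0.000138.

0.000614 ± 0.000138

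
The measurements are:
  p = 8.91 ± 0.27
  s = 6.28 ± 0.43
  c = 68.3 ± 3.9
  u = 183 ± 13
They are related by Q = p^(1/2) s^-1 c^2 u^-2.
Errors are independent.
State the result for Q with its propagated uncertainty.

0.0662 ± 0.0129

Products/powers → add relative errors in quadrature, weighted by exponent:
  (½·δp/p)² = (0.5×0.0303)² = 0.000230;  (-1·δs/s)² = (-1×0.0685)² = 0.00469;  (2·δc/c)² = (2×0.0571)² = 0.0130;  (-2·δu/u)² = (-2×0.0710)² = 0.0202
δQ/Q = √(0.0381) = 0.195
Q = 0.0662, so δQ = 0.195 × 0.0662 = 0.0129.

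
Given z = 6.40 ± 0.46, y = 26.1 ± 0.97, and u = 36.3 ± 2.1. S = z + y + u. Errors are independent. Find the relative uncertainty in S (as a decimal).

0.0343

Absolute uncertainties add in quadrature for a linear combination:
  (δz)² = 0.212;  (δy)² = 0.941;  (δu)² = 4.41
δS = √(5.56) = 2.36
S = 68.8, so δS/S = 2.36/68.8 = 0.0343.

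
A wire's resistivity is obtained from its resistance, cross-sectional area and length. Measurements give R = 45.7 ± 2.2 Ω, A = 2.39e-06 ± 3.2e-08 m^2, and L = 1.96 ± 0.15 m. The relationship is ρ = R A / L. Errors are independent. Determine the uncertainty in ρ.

Each factor contributes (exponent × relative error)² to (δρ/ρ)²:
  (1·δR/R)² = (1×0.0481)² = 0.00232;  (1·δA/A)² = (1×0.0134)² = 0.000179;  (-1·δL/L)² = (-1×0.0765)² = 0.00586
δρ/ρ = √(0.00835) = 0.0914
ρ = 5.57e-05 Ω·m, so δρ = 0.0914 × 5.57e-05 = 5.09e-06 Ω·m.

5.09e-06 Ω·m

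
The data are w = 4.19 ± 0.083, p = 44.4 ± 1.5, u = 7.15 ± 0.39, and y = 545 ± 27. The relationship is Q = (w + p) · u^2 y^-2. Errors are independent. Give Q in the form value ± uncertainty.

Let h = w + p = 48.6. δh = √(δw² + δp²) = √(0.00689 + 2.25) = 1.50, so δh/h = 0.0309.
Q is then a monomial in h, u, y:
δQ/Q = √((δh/h)² + (2·δu/u)² + (-2·δy/y)²) = √(0.000956 + 0.0119 + 0.00982) = 0.151
Q = 0.00836, so δQ = 0.151 × 0.00836 = 0.00126.

0.00836 ± 0.00126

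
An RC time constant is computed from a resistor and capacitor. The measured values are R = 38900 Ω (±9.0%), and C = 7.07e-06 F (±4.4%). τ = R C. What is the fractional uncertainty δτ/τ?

Since τ is a product/quotient, work with relative uncertainties:
  (1·δR/R)² = (1×0.0900)² = 0.00810;  (1·δC/C)² = (1×0.0440)² = 0.00194
δτ/τ = √(0.0100) = 0.100

0.100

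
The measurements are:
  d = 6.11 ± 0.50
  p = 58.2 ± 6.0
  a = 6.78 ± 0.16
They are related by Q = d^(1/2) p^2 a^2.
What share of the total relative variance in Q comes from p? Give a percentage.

91.6%

(δQ/Q)² = (½·δd/d)² + (2·δp/p)² + (2·δa/a)²
  d term: (0.5×0.0818)² = 0.00167
  p term: (2×0.103)² = 0.0425
  a term: (2×0.0236)² = 0.00223
Total = 0.0464. Share from p = 0.0425/0.0464 = 0.916.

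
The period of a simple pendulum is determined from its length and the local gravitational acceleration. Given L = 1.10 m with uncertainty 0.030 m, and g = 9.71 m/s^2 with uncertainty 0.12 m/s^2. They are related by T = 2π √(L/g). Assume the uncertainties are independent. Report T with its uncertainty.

Each factor contributes (exponent × relative error)² to (δT/T)²:
  (½·δL/L)² = (0.5×0.0273)² = 0.000186;  (−½·δg/g)² = (-0.5×0.0124)² = 3.82e-05
δT/T = √(0.000224) = 0.0150
T = 2.11 s, so δT = 0.0150 × 2.11 = 0.0317 s.

2.11 ± 0.0317 s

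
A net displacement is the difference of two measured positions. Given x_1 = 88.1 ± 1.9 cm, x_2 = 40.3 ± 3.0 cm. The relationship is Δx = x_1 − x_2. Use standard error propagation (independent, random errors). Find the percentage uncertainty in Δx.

7.43%

Δx is a linear combination, so absolute uncertainties add in quadrature:
  (δx_1)² = 3.61;  (δx_2)² = 9.00
δΔx = √(12.6) = 3.55 cm
Δx = 47.8 cm, so δΔx/Δx = 3.55/47.8 = 0.0743.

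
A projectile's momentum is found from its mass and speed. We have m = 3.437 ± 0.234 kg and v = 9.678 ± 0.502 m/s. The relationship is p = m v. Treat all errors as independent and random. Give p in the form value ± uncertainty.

33.26 ± 2.85 kg·m/s

p is a product of powers, so relative uncertainties combine in quadrature:
  (1·δm/m)² = (1×0.0681)² = 0.00464;  (1·δv/v)² = (1×0.0519)² = 0.00269
δp/p = √(0.00733) = 0.0856
p = 33.26 kg·m/s, so δp = 0.0856 × 33.26 = 2.85 kg·m/s.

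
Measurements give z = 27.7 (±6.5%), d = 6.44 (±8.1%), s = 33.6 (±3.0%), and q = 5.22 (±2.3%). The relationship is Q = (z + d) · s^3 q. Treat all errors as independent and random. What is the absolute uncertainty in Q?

Let u = z + d = 34.1. δu = √(δz² + δd²) = √(3.24 + 0.272) = 1.87, so δu/u = 0.0549.
Q is then a monomial in u, s, q:
δQ/Q = √((δu/u)² + (3·δs/s)² + (1·δq/q)²) = √(0.00301 + 0.00810 + 0.000529) = 0.108
Q = 6.76e+06, so δQ = 0.108 × 6.76e+06 = 7.29e+05.

7.29e+05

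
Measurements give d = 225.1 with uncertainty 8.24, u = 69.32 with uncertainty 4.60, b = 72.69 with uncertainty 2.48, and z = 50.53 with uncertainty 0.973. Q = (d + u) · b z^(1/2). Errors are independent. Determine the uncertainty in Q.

7270

Let w = d + u = 294.4. δw = √(δd² + δu²) = √(67.9 + 21.2) = 9.44, so δw/w = 0.0321.
Q is then a monomial in w, b, z:
δQ/Q = √((δw/w)² + (1·δb/b)² + (½·δz/z)²) = √(0.00103 + 0.00116 + 9.27e-05) = 0.0478
Q = 152100, so δQ = 0.0478 × 152100 = 7270.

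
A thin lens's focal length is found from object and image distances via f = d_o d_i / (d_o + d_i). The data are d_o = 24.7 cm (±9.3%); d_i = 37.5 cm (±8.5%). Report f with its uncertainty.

14.9 ± 0.975 cm

∂f/∂d_o = (d_i/(d_o+d_i))² = 0.363;  ∂f/∂d_i = (d_o/(d_o+d_i))² = 0.158
δf = √((∂f/∂d_o · δd_o)² + (∂f/∂d_i · δd_i)²) = √(0.697 + 0.253) = 0.975 cm
f = 14.9 cm.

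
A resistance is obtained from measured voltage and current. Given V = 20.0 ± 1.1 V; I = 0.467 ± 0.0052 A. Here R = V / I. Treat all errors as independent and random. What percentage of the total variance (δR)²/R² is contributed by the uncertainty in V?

(δR/R)² = (1·δV/V)² + (-1·δI/I)²
  V term: (1×0.0550)² = 0.00303
  I term: (-1×0.0111)² = 0.000124
Total = 0.00315. Share from V = 0.00303/0.00315 = 0.961.

96.1%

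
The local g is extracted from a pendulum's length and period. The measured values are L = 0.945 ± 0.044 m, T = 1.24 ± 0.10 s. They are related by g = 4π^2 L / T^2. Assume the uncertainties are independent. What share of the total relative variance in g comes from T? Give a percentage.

(δg/g)² = (1·δL/L)² + (-2·δT/T)²
  L term: (1×0.0466)² = 0.00217
  T term: (-2×0.0806)² = 0.0260
Total = 0.0282. Share from T = 0.0260/0.0282 = 0.923.

92.3%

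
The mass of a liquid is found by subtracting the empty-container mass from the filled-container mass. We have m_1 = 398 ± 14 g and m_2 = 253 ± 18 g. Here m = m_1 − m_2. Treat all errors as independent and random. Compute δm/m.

Sums and differences: (δm)² = Σ (cᵢ δxᵢ)².
  (δm_1)² = 196;  (δm_2)² = 324
δm = √(520) = 22.8 g
m = 145 g, so δm/m = 22.8/145 = 0.157.

0.157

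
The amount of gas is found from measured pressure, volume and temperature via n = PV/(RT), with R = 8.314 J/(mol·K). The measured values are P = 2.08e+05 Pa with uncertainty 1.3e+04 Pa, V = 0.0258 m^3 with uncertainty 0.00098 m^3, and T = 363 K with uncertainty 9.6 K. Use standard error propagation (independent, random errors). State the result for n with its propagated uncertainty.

For a monomial n ∝ P, V, T^-1, fractional errors add in quadrature:
  (1·δP/P)² = (1×0.0625)² = 0.00391;  (1·δV/V)² = (1×0.0380)² = 0.00144;  (-1·δT/T)² = (-1×0.0264)² = 0.000699
δn/n = √(0.00605) = 0.0778
n = 1.78 mol, so δn = 0.0778 × 1.78 = 0.138 mol.

1.78 ± 0.138 mol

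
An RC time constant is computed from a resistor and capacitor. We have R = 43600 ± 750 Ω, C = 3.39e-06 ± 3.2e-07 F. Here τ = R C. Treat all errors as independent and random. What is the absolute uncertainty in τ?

0.0142 s

Products/powers → add relative errors in quadrature, weighted by exponent:
  (1·δR/R)² = (1×0.0172)² = 0.000296;  (1·δC/C)² = (1×0.0944)² = 0.00891
δτ/τ = √(0.00921) = 0.0959
τ = 0.148 s, so δτ = 0.0959 × 0.148 = 0.0142 s.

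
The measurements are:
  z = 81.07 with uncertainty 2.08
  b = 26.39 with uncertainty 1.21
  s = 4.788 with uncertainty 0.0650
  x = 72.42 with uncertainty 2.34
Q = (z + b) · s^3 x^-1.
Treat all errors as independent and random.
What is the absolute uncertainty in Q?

Let u = z + b = 107.5. δu = √(δz² + δb²) = √(4.33 + 1.46) = 2.41, so δu/u = 0.0224.
Q is then a monomial in u, s, x:
δQ/Q = √((δu/u)² + (3·δs/s)² + (-1·δx/x)²) = √(0.000501 + 0.00166 + 0.00104) = 0.0566
Q = 162.9, so δQ = 0.0566 × 162.9 = 9.22.

9.22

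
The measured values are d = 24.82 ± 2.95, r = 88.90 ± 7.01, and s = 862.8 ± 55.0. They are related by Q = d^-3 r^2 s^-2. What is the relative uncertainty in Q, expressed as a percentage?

41.0%

For a monomial Q ∝ d^-3, r^2, s^-2, fractional errors add in quadrature:
  (-3·δd/d)² = (-3×0.119)² = 0.127;  (2·δr/r)² = (2×0.0789)² = 0.0249;  (-2·δs/s)² = (-2×0.0637)² = 0.0163
δQ/Q = √(0.168) = 0.410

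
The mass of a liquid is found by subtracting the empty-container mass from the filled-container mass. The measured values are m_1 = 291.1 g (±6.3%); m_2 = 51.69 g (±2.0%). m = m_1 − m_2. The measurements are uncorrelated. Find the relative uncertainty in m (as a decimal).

For a sum/difference, combine absolute errors in quadrature:
  (δm_1)² = 336;  (δm_2)² = 1.07
δm = √(337) = 18.4 g
m = 239.4 g, so δm/m = 18.4/239.4 = 0.0767.

0.0767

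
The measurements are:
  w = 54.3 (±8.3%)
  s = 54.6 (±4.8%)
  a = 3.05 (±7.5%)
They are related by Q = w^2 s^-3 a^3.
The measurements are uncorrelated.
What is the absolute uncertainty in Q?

0.162

For a monomial Q ∝ w^2, s^-3, a^3, fractional errors add in quadrature:
  (2·δw/w)² = (2×0.0830)² = 0.0276;  (-3·δs/s)² = (-3×0.0480)² = 0.0207;  (3·δa/a)² = (3×0.0750)² = 0.0506
δQ/Q = √(0.0989) = 0.315
Q = 0.514, so δQ = 0.315 × 0.514 = 0.162.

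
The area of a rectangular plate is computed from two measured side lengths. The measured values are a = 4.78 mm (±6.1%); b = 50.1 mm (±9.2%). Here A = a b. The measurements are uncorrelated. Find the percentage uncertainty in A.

11.0%

Each factor contributes (exponent × relative error)² to (δA/A)²:
  (1·δa/a)² = (1×0.0610)² = 0.00372;  (1·δb/b)² = (1×0.0920)² = 0.00846
δA/A = √(0.0122) = 0.110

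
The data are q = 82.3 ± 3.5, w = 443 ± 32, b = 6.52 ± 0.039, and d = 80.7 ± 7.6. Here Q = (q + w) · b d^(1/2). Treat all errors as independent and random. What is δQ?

2380

Let u = q + w = 525. δu = √(δq² + δw²) = √(12.2 + 1020) = 32.2, so δu/u = 0.0613.
Q is then a monomial in u, b, d:
δQ/Q = √((δu/u)² + (1·δb/b)² + (½·δd/d)²) = √(0.00376 + 3.58e-05 + 0.00222) = 0.0775
Q = 30800, so δQ = 0.0775 × 30800 = 2380.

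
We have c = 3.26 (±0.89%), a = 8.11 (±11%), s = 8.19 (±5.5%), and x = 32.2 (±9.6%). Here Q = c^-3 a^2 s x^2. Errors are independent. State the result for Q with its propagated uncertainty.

Products/powers → add relative errors in quadrature, weighted by exponent:
  (-3·δc/c)² = (-3×0.00890)² = 0.000713;  (2·δa/a)² = (2×0.110)² = 0.0484;  (1·δs/s)² = (1×0.0550)² = 0.00302;  (2·δx/x)² = (2×0.0960)² = 0.0369
δQ/Q = √(0.0890) = 0.298
Q = 16100, so δQ = 0.298 × 16100 = 4810.

16100 ± 4810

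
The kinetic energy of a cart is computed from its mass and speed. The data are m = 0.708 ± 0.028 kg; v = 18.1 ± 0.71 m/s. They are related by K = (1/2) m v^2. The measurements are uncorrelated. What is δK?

10.2 J

Relative error in a monomial: (δK/K)² = Σ (nᵢ · δxᵢ/xᵢ)².
  (1·δm/m)² = (1×0.0395)² = 0.00156;  (2·δv/v)² = (2×0.0392)² = 0.00615
δK/K = √(0.00772) = 0.0879
K = 116 J, so δK = 0.0879 × 116 = 10.2 J.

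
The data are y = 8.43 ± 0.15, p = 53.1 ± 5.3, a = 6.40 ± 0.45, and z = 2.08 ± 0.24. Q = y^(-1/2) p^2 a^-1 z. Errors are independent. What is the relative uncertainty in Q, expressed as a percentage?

24.1%

Q is a product of powers, so relative uncertainties combine in quadrature:
  (−½·δy/y)² = (-0.5×0.0178)² = 7.92e-05;  (2·δp/p)² = (2×0.0998)² = 0.0398;  (-1·δa/a)² = (-1×0.0703)² = 0.00494;  (1·δz/z)² = (1×0.115)² = 0.0133
δQ/Q = √(0.0582) = 0.241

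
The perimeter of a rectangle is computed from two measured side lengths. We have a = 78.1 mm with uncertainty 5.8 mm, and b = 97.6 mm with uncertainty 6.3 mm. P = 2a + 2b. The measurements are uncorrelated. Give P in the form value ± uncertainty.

Sums and differences: (δP)² = Σ (cᵢ δxᵢ)².
  (2·δa)² = 135;  (2·δb)² = 159
δP = √(293) = 17.1 mm
P = 351 mm.

351 ± 17.1 mm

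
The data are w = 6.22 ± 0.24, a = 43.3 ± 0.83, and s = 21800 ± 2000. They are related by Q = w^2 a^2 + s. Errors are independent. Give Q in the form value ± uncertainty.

Let p = w^2·a^2 = 72500. δp/p = √((2·δw/w)² + (2·δa/a)²) = √(0.00596 + 0.00147) = 0.0862, so δp = 6250.
Q = p + s: δQ = √(δp² + δs²) = √(3.91e+07 + 4e+06) = 6560
Q = 94300.

94300 ± 6560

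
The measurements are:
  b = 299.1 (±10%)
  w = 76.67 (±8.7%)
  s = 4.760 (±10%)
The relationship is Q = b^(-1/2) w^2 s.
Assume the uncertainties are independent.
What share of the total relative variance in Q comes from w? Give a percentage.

(δQ/Q)² = (−½·δb/b)² + (2·δw/w)² + (1·δs/s)²
  b term: (-0.5×0.100)² = 0.00250
  w term: (2×0.0870)² = 0.0303
  s term: (1×0.100)² = 0.0100
Total = 0.0428. Share from w = 0.0303/0.0428 = 0.708.

70.8%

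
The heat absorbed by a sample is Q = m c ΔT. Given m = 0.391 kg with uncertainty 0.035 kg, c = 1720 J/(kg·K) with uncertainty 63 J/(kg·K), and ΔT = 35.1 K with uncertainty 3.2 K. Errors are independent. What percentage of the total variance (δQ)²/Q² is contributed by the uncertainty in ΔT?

47.0%

(δQ/Q)² = (1·δm/m)² + (1·δc/c)² + (1·δΔT/ΔT)²
  m term: (1×0.0895)² = 0.00801
  c term: (1×0.0366)² = 0.00134
  ΔT term: (1×0.0912)² = 0.00831
Total = 0.0177. Share from ΔT = 0.00831/0.0177 = 0.470.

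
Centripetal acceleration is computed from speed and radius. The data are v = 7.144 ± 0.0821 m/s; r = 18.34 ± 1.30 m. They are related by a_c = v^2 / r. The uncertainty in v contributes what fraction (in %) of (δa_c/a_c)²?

9.51%

(δa_c/a_c)² = (2·δv/v)² + (-1·δr/r)²
  v term: (2×0.0115)² = 0.000528
  r term: (-1×0.0709)² = 0.00502
Total = 0.00555. Share from v = 0.000528/0.00555 = 0.0951.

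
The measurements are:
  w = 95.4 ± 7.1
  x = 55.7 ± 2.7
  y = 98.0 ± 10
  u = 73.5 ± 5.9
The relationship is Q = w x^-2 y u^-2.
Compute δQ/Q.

For a monomial Q ∝ w, x^-2, y, u^-2, fractional errors add in quadrature:
  (1·δw/w)² = (1×0.0744)² = 0.00554;  (-2·δx/x)² = (-2×0.0485)² = 0.00940;  (1·δy/y)² = (1×0.102)² = 0.0104;  (-2·δu/u)² = (-2×0.0803)² = 0.0258
δQ/Q = √(0.0511) = 0.226

0.226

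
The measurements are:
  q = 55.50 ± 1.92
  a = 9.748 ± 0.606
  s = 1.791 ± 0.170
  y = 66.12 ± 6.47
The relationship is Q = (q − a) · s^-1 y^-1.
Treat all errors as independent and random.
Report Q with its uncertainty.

0.3864 ± 0.0553

Let u = q − a = 45.75. δu = √(δq² + δa²) = √(3.69 + 0.367) = 2.01, so δu/u = 0.0440.
Q is then a monomial in u, s, y:
δQ/Q = √((δu/u)² + (-1·δs/s)² + (-1·δy/y)²) = √(0.00194 + 0.00901 + 0.00958) = 0.143
Q = 0.3864, so δQ = 0.143 × 0.3864 = 0.0553.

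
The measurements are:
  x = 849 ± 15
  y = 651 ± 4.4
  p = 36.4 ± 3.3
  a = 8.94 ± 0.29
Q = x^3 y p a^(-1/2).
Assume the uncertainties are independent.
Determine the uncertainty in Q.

Each factor contributes (exponent × relative error)² to (δQ/Q)²:
  (3·δx/x)² = (3×0.0177)² = 0.00281;  (1·δy/y)² = (1×0.00676)² = 4.57e-05;  (1·δp/p)² = (1×0.0907)² = 0.00822;  (−½·δa/a)² = (-0.5×0.0324)² = 0.000263
δQ/Q = √(0.0113) = 0.106
Q = 4.85e+12, so δQ = 0.106 × 4.85e+12 = 5.16e+11.

5.16e+11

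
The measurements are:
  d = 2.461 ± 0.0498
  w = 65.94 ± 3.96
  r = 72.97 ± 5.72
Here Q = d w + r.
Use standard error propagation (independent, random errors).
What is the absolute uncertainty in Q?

Let p = d·w = 162.3. δp/p = √((1·δd/d)² + (1·δw/w)²) = √(0.000409 + 0.00361) = 0.0634, so δp = 10.3.
Q = p + r: δQ = √(δp² + δr²) = √(106 + 32.7) = 11.8

11.8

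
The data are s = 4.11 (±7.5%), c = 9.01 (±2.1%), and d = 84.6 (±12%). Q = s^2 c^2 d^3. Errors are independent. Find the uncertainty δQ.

Products/powers → add relative errors in quadrature, weighted by exponent:
  (2·δs/s)² = (2×0.0750)² = 0.0225;  (2·δc/c)² = (2×0.0210)² = 0.00176;  (3·δd/d)² = (3×0.120)² = 0.130
δQ/Q = √(0.154) = 0.392
Q = 8.3e+08, so δQ = 0.392 × 8.3e+08 = 3.26e+08.

3.26e+08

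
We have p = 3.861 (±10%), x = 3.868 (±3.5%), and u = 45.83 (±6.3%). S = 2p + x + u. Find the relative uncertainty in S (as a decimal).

Sums and differences: (δS)² = Σ (cᵢ δxᵢ)².
  (2·δp)² = 0.596;  (δx)² = 0.0183;  (δu)² = 8.34
δS = √(8.95) = 2.99
S = 57.42, so δS/S = 2.99/57.42 = 0.0521.

0.0521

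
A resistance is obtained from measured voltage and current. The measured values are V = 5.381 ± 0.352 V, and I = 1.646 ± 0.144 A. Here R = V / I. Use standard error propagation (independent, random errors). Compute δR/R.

Each factor contributes (exponent × relative error)² to (δR/R)²:
  (1·δV/V)² = (1×0.0654)² = 0.00428;  (-1·δI/I)² = (-1×0.0875)² = 0.00765
δR/R = √(0.0119) = 0.109

0.109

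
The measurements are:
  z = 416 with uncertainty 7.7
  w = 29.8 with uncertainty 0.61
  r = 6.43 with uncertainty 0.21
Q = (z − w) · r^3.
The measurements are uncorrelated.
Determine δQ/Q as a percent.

10.00%

Let u = z − w = 386. δu = √(δz² + δw²) = √(59.3 + 0.372) = 7.72, so δu/u = 0.0200.
Q is then a monomial in u, r:
δQ/Q = √((δu/u)² + (3·δr/r)²) = √(0.000400 + 0.00960) = 0.1000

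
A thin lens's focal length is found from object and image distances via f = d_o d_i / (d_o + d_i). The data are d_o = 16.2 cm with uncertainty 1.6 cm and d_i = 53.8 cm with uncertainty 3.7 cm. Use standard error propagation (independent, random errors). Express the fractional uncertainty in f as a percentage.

∂f/∂d_o = (d_i/(d_o+d_i))² = 0.591;  ∂f/∂d_i = (d_o/(d_o+d_i))² = 0.0536
δf = √((∂f/∂d_o · δd_o)² + (∂f/∂d_i · δd_i)²) = √(0.893 + 0.0393) = 0.966 cm
f = 12.5 cm, so δf/f = 0.966/12.5 = 0.0776.

7.76%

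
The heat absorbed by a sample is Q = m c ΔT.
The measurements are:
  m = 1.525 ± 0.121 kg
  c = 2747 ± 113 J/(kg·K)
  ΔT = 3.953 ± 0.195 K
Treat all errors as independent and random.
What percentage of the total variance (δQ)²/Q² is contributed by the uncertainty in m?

60.4%

(δQ/Q)² = (1·δm/m)² + (1·δc/c)² + (1·δΔT/ΔT)²
  m term: (1×0.0793)² = 0.00630
  c term: (1×0.0411)² = 0.00169
  ΔT term: (1×0.0493)² = 0.00243
Total = 0.0104. Share from m = 0.00630/0.0104 = 0.604.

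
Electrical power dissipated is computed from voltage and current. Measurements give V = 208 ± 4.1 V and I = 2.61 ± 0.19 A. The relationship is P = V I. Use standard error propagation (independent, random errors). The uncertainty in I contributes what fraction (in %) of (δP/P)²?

(δP/P)² = (1·δV/V)² + (1·δI/I)²
  V term: (1×0.0197)² = 0.000389
  I term: (1×0.0728)² = 0.00530
Total = 0.00569. Share from I = 0.00530/0.00569 = 0.932.

93.2%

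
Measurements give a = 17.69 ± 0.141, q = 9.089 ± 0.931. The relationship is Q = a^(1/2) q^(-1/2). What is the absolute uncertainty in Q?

Relative error in a monomial: (δQ/Q)² = Σ (nᵢ · δxᵢ/xᵢ)².
  (½·δa/a)² = (0.5×0.00797)² = 1.59e-05;  (−½·δq/q)² = (-0.5×0.102)² = 0.00262
δQ/Q = √(0.00264) = 0.0514
Q = 1.395, so δQ = 0.0514 × 1.395 = 0.0717.

0.0717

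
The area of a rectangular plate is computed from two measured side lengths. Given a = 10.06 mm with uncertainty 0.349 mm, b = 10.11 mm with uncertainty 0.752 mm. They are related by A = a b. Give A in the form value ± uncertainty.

101.7 ± 8.35 mm^2

A is a product of powers, so relative uncertainties combine in quadrature:
  (1·δa/a)² = (1×0.0347)² = 0.00120;  (1·δb/b)² = (1×0.0744)² = 0.00553
δA/A = √(0.00674) = 0.0821
A = 101.7 mm^2, so δA = 0.0821 × 101.7 = 8.35 mm^2.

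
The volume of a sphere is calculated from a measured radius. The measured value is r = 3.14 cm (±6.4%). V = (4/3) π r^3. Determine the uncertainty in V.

Each factor contributes (exponent × relative error)² to (δV/V)²:
  (3·δr/r)² = (3×0.0640)² = 0.0369
δV/V = √(0.0369) = 0.192
V = 130 cm^3, so δV = 0.192 × 130 = 24.9 cm^3.

24.9 cm^3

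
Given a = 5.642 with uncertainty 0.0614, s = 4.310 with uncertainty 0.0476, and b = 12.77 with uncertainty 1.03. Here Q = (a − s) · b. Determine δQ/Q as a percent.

9.95%

Let u = a − s = 1.332. δu = √(δa² + δs²) = √(0.00377 + 0.00227) = 0.0777, so δu/u = 0.0583.
Q is then a monomial in u, b:
δQ/Q = √((δu/u)² + (1·δb/b)²) = √(0.00340 + 0.00651) = 0.0995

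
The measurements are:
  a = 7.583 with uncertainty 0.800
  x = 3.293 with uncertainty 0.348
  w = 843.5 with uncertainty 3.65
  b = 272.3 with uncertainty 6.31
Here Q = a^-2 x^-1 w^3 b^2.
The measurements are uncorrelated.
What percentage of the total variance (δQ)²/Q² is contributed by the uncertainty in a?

76.8%

(δQ/Q)² = (-2·δa/a)² + (-1·δx/x)² + (3·δw/w)² + (2·δb/b)²
  a term: (-2×0.105)² = 0.0445
  x term: (-1×0.106)² = 0.0112
  w term: (3×0.00433)² = 0.000169
  b term: (2×0.0232)² = 0.00215
Total = 0.0580. Share from a = 0.0445/0.0580 = 0.768.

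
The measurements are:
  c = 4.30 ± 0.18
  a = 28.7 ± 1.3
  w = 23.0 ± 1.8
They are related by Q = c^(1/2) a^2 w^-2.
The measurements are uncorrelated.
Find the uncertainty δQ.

0.588

Each factor contributes (exponent × relative error)² to (δQ/Q)²:
  (½·δc/c)² = (0.5×0.0419)² = 0.000438;  (2·δa/a)² = (2×0.0453)² = 0.00821;  (-2·δw/w)² = (-2×0.0783)² = 0.0245
δQ/Q = √(0.0331) = 0.182
Q = 3.23, so δQ = 0.182 × 3.23 = 0.588.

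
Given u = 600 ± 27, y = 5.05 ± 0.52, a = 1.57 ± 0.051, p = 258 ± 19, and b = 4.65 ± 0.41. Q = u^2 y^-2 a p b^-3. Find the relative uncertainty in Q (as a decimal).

Each factor contributes (exponent × relative error)² to (δQ/Q)²:
  (2·δu/u)² = (2×0.0450)² = 0.00810;  (-2·δy/y)² = (-2×0.103)² = 0.0424;  (1·δa/a)² = (1×0.0325)² = 0.00106;  (1·δp/p)² = (1×0.0736)² = 0.00542;  (-3·δb/b)² = (-3×0.0882)² = 0.0700
δQ/Q = √(0.127) = 0.356

0.356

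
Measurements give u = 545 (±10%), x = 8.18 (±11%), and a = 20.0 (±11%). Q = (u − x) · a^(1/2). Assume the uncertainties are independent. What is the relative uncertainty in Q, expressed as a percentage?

11.5%

Let w = u − x = 537. δw = √(δu² + δx²) = √(2970 + 0.810) = 54.5, so δw/w = 0.102.
Q is then a monomial in w, a:
δQ/Q = √((δw/w)² + (½·δa/a)²) = √(0.0103 + 0.00303) = 0.115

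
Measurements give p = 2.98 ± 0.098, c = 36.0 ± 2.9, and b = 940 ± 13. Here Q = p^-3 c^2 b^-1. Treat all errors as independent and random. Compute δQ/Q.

0.189

Products/powers → add relative errors in quadrature, weighted by exponent:
  (-3·δp/p)² = (-3×0.0329)² = 0.00973;  (2·δc/c)² = (2×0.0806)² = 0.0260;  (-1·δb/b)² = (-1×0.0138)² = 0.000191
δQ/Q = √(0.0359) = 0.189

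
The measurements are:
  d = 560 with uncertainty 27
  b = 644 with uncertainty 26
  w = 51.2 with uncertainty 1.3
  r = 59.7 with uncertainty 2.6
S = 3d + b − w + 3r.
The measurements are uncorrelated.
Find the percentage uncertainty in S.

3.48%

Each term contributes (cᵢ δxᵢ)² to (δS)²:
  (3·δd)² = 6560;  (δb)² = 676;  (δw)² = 1.69;  (3·δr)² = 60.8
δS = √(7300) = 85.4
S = 2450, so δS/S = 85.4/2450 = 0.0348.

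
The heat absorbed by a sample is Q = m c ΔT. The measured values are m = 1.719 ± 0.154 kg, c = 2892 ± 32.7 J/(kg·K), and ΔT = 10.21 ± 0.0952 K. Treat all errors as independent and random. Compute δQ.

4610 J

Since Q is a product/quotient, work with relative uncertainties:
  (1·δm/m)² = (1×0.0896)² = 0.00803;  (1·δc/c)² = (1×0.0113)² = 0.000128;  (1·δΔT/ΔT)² = (1×0.00932)² = 8.69e-05
δQ/Q = √(0.00824) = 0.0908
Q = 50760 J, so δQ = 0.0908 × 50760 = 4610 J.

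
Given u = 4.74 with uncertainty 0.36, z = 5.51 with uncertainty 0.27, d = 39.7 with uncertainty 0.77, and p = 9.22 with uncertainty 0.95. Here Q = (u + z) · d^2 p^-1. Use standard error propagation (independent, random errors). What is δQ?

208

Let w = u + z = 10.2. δw = √(δu² + δz²) = √(0.130 + 0.0729) = 0.450, so δw/w = 0.0439.
Q is then a monomial in w, d, p:
δQ/Q = √((δw/w)² + (2·δd/d)² + (-1·δp/p)²) = √(0.00193 + 0.00150 + 0.0106) = 0.119
Q = 1750, so δQ = 0.119 × 1750 = 208.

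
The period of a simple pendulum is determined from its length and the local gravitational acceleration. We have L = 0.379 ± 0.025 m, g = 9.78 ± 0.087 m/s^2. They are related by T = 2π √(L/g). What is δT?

0.0412 s

For a monomial T ∝ L^(1/2), g^(-1/2), fractional errors add in quadrature:
  (½·δL/L)² = (0.5×0.0660)² = 0.00109;  (−½·δg/g)² = (-0.5×0.00890)² = 1.98e-05
δT/T = √(0.00111) = 0.0333
T = 1.24 s, so δT = 0.0333 × 1.24 = 0.0412 s.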